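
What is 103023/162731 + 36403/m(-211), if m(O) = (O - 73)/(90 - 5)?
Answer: -503501951873/46215604 ≈ -10895.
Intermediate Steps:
m(O) = -73/85 + O/85 (m(O) = (-73 + O)/85 = (-73 + O)*(1/85) = -73/85 + O/85)
103023/162731 + 36403/m(-211) = 103023/162731 + 36403/(-73/85 + (1/85)*(-211)) = 103023*(1/162731) + 36403/(-73/85 - 211/85) = 103023/162731 + 36403/(-284/85) = 103023/162731 + 36403*(-85/284) = 103023/162731 - 3094255/284 = -503501951873/46215604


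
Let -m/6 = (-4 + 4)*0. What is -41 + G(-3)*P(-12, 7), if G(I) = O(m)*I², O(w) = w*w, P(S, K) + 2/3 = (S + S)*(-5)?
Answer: -41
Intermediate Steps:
P(S, K) = -⅔ - 10*S (P(S, K) = -⅔ + (S + S)*(-5) = -⅔ + (2*S)*(-5) = -⅔ - 10*S)
m = 0 (m = -6*(-4 + 4)*0 = -0*0 = -6*0 = 0)
O(w) = w²
G(I) = 0 (G(I) = 0²*I² = 0*I² = 0)
-41 + G(-3)*P(-12, 7) = -41 + 0*(-⅔ - 10*(-12)) = -41 + 0*(-⅔ + 120) = -41 + 0*(358/3) = -41 + 0 = -41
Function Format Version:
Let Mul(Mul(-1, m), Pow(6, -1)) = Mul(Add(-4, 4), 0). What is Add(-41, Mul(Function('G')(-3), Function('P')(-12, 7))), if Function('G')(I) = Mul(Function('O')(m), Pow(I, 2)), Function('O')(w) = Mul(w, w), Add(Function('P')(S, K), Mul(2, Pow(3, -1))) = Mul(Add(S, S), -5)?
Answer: -41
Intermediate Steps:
Function('P')(S, K) = Add(Rational(-2, 3), Mul(-10, S)) (Function('P')(S, K) = Add(Rational(-2, 3), Mul(Add(S, S), -5)) = Add(Rational(-2, 3), Mul(Mul(2, S), -5)) = Add(Rational(-2, 3), Mul(-10, S)))
m = 0 (m = Mul(-6, Mul(Add(-4, 4), 0)) = Mul(-6, Mul(0, 0)) = Mul(-6, 0) = 0)
Function('O')(w) = Pow(w, 2)
Function('G')(I) = 0 (Function('G')(I) = Mul(Pow(0, 2), Pow(I, 2)) = Mul(0, Pow(I, 2)) = 0)
Add(-41, Mul(Function('G')(-3), Function('P')(-12, 7))) = Add(-41, Mul(0, Add(Rational(-2, 3), Mul(-10, -12)))) = Add(-41, Mul(0, Add(Rational(-2, 3), 120))) = Add(-41, Mul(0, Rational(358, 3))) = Add(-41, 0) = -41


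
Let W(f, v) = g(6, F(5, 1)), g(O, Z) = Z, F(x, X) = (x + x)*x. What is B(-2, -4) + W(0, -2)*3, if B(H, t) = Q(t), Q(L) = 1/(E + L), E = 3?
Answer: 149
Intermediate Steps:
Q(L) = 1/(3 + L)
B(H, t) = 1/(3 + t)
F(x, X) = 2*x² (F(x, X) = (2*x)*x = 2*x²)
W(f, v) = 50 (W(f, v) = 2*5² = 2*25 = 50)
B(-2, -4) + W(0, -2)*3 = 1/(3 - 4) + 50*3 = 1/(-1) + 150 = -1 + 150 = 149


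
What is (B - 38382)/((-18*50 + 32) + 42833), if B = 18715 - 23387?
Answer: -3914/3815 ≈ -1.0259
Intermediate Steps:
B = -4672
(B - 38382)/((-18*50 + 32) + 42833) = (-4672 - 38382)/((-18*50 + 32) + 42833) = -43054/((-900 + 32) + 42833) = -43054/(-868 + 42833) = -43054/41965 = -43054*1/41965 = -3914/3815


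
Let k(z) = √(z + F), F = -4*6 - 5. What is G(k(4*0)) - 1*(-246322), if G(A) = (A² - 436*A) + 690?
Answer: 246983 - 436*I*√29 ≈ 2.4698e+5 - 2347.9*I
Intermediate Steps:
F = -29 (F = -24 - 5 = -29)
k(z) = √(-29 + z) (k(z) = √(z - 29) = √(-29 + z))
G(A) = 690 + A² - 436*A
G(k(4*0)) - 1*(-246322) = (690 + (√(-29 + 4*0))² - 436*√(-29 + 4*0)) - 1*(-246322) = (690 + (√(-29 + 0))² - 436*√(-29 + 0)) + 246322 = (690 + (√(-29))² - 436*I*√29) + 246322 = (690 + (I*√29)² - 436*I*√29) + 246322 = (690 - 29 - 436*I*√29) + 246322 = (661 - 436*I*√29) + 246322 = 246983 - 436*I*√29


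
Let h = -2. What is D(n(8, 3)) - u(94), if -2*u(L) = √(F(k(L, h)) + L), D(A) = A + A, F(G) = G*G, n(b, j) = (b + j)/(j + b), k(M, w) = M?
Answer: 2 + √8930/2 ≈ 49.249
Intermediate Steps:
n(b, j) = 1 (n(b, j) = (b + j)/(b + j) = 1)
F(G) = G²
D(A) = 2*A
u(L) = -√(L + L²)/2 (u(L) = -√(L² + L)/2 = -√(L + L²)/2)
D(n(8, 3)) - u(94) = 2*1 - (-1)*√(94*(1 + 94))/2 = 2 - (-1)*√(94*95)/2 = 2 - (-1)*√8930/2 = 2 + √8930/2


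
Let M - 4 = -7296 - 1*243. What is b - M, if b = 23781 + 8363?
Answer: 39679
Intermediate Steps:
b = 32144
M = -7535 (M = 4 + (-7296 - 1*243) = 4 + (-7296 - 243) = 4 - 7539 = -7535)
b - M = 32144 - 1*(-7535) = 32144 + 7535 = 39679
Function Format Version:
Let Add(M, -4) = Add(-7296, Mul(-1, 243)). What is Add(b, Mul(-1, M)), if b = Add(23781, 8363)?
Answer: 39679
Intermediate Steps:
b = 32144
M = -7535 (M = Add(4, Add(-7296, Mul(-1, 243))) = Add(4, Add(-7296, -243)) = Add(4, -7539) = -7535)
Add(b, Mul(-1, M)) = Add(32144, Mul(-1, -7535)) = Add(32144, 7535) = 39679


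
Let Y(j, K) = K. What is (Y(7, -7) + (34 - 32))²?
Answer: 25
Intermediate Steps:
(Y(7, -7) + (34 - 32))² = (-7 + (34 - 32))² = (-7 + 2)² = (-5)² = 25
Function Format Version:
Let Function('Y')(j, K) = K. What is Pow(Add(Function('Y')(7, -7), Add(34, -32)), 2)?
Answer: 25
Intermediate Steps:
Pow(Add(Function('Y')(7, -7), Add(34, -32)), 2) = Pow(Add(-7, Add(34, -32)), 2) = Pow(Add(-7, 2), 2) = Pow(-5, 2) = 25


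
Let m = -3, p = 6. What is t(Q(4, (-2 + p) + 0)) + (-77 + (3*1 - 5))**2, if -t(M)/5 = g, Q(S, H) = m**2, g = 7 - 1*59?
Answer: 6501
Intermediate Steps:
g = -52 (g = 7 - 59 = -52)
Q(S, H) = 9 (Q(S, H) = (-3)**2 = 9)
t(M) = 260 (t(M) = -5*(-52) = 260)
t(Q(4, (-2 + p) + 0)) + (-77 + (3*1 - 5))**2 = 260 + (-77 + (3*1 - 5))**2 = 260 + (-77 + (3 - 5))**2 = 260 + (-77 - 2)**2 = 260 + (-79)**2 = 260 + 6241 = 6501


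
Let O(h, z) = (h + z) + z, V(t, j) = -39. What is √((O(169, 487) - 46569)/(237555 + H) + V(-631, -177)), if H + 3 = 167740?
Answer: I*√1606153349922/202646 ≈ 6.254*I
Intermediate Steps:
H = 167737 (H = -3 + 167740 = 167737)
O(h, z) = h + 2*z
√((O(169, 487) - 46569)/(237555 + H) + V(-631, -177)) = √(((169 + 2*487) - 46569)/(237555 + 167737) - 39) = √(((169 + 974) - 46569)/405292 - 39) = √((1143 - 46569)*(1/405292) - 39) = √(-45426*1/405292 - 39) = √(-22713/202646 - 39) = √(-7925907/202646) = I*√1606153349922/202646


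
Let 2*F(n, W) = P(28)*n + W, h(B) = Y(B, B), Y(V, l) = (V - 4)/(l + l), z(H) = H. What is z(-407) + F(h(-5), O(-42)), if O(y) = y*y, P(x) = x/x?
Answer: 9509/20 ≈ 475.45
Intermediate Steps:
P(x) = 1
Y(V, l) = (-4 + V)/(2*l) (Y(V, l) = (-4 + V)/((2*l)) = (-4 + V)*(1/(2*l)) = (-4 + V)/(2*l))
h(B) = (-4 + B)/(2*B)
O(y) = y**2
F(n, W) = W/2 + n/2 (F(n, W) = (1*n + W)/2 = (n + W)/2 = (W + n)/2 = W/2 + n/2)
z(-407) + F(h(-5), O(-42)) = -407 + ((1/2)*(-42)**2 + ((1/2)*(-4 - 5)/(-5))/2) = -407 + ((1/2)*1764 + ((1/2)*(-1/5)*(-9))/2) = -407 + (882 + (1/2)*(9/10)) = -407 + (882 + 9/20) = -407 + 17649/20 = 9509/20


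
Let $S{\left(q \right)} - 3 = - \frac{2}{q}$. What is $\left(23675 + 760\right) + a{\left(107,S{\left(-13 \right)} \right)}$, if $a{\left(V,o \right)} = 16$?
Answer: $24451$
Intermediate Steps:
$S{\left(q \right)} = 3 - \frac{2}{q}$
$\left(23675 + 760\right) + a{\left(107,S{\left(-13 \right)} \right)} = \left(23675 + 760\right) + 16 = 24435 + 16 = 24451$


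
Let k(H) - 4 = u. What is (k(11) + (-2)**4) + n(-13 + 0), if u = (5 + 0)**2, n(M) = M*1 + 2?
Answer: 34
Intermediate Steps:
n(M) = 2 + M (n(M) = M + 2 = 2 + M)
u = 25 (u = 5**2 = 25)
k(H) = 29 (k(H) = 4 + 25 = 29)
(k(11) + (-2)**4) + n(-13 + 0) = (29 + (-2)**4) + (2 + (-13 + 0)) = (29 + 16) + (2 - 13) = 45 - 11 = 34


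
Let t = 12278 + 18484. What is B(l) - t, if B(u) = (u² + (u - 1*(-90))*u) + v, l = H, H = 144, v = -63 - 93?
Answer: 23514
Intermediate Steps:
v = -156
t = 30762
l = 144
B(u) = -156 + u² + u*(90 + u) (B(u) = (u² + (u - 1*(-90))*u) - 156 = (u² + (u + 90)*u) - 156 = (u² + (90 + u)*u) - 156 = (u² + u*(90 + u)) - 156 = -156 + u² + u*(90 + u))
B(l) - t = (-156 + 2*144² + 90*144) - 1*30762 = (-156 + 2*20736 + 12960) - 30762 = (-156 + 41472 + 12960) - 30762 = 54276 - 30762 = 23514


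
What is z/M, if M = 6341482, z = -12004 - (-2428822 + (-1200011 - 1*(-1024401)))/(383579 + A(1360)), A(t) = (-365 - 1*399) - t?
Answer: -2288190694/1209495008155 ≈ -0.0018919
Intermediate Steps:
A(t) = -764 - t (A(t) = (-365 - 399) - t = -764 - t)
z = -4576381388/381455 (z = -12004 - (-2428822 + (-1200011 - 1*(-1024401)))/(383579 + (-764 - 1*1360)) = -12004 - (-2428822 + (-1200011 + 1024401))/(383579 + (-764 - 1360)) = -12004 - (-2428822 - 175610)/(383579 - 2124) = -12004 - (-2604432)/381455 = -12004 - 1*(-2604432/381455) = -12004 + 2604432/381455 = -4576381388/381455 ≈ -11997.)
z/M = -4576381388/381455/6341482 = -4576381388/381455*1/6341482 = -2288190694/1209495008155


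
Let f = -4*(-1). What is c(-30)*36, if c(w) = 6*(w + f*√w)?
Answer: -6480 + 864*I*√30 ≈ -6480.0 + 4732.3*I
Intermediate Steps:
f = 4
c(w) = 6*w + 24*√w (c(w) = 6*(w + 4*√w) = 6*w + 24*√w)
c(-30)*36 = (6*(-30) + 24*√(-30))*36 = (-180 + 24*(I*√30))*36 = (-180 + 24*I*√30)*36 = -6480 + 864*I*√30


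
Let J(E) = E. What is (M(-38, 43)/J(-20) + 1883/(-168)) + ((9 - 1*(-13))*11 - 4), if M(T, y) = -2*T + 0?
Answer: 26759/120 ≈ 222.99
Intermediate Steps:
M(T, y) = -2*T
(M(-38, 43)/J(-20) + 1883/(-168)) + ((9 - 1*(-13))*11 - 4) = (-2*(-38)/(-20) + 1883/(-168)) + ((9 - 1*(-13))*11 - 4) = (76*(-1/20) + 1883*(-1/168)) + ((9 + 13)*11 - 4) = (-19/5 - 269/24) + (22*11 - 4) = -1801/120 + (242 - 4) = -1801/120 + 238 = 26759/120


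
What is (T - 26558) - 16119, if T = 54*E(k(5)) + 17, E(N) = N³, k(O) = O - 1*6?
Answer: -42714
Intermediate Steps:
k(O) = -6 + O (k(O) = O - 6 = -6 + O)
T = -37 (T = 54*(-6 + 5)³ + 17 = 54*(-1)³ + 17 = 54*(-1) + 17 = -54 + 17 = -37)
(T - 26558) - 16119 = (-37 - 26558) - 16119 = -26595 - 16119 = -42714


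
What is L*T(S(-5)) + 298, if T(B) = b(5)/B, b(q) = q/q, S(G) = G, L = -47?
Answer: 1537/5 ≈ 307.40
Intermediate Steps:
b(q) = 1
T(B) = 1/B
L*T(S(-5)) + 298 = -47/(-5) + 298 = -47*(-⅕) + 298 = 47/5 + 298 = 1537/5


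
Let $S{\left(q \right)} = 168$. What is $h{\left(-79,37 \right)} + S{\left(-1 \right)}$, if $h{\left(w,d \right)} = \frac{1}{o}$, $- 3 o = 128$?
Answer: $\frac{21501}{128} \approx 167.98$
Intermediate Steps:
$o = - \frac{128}{3}$ ($o = \left(- \frac{1}{3}\right) 128 = - \frac{128}{3} \approx -42.667$)
$h{\left(w,d \right)} = - \frac{3}{128}$ ($h{\left(w,d \right)} = \frac{1}{- \frac{128}{3}} = - \frac{3}{128}$)
$h{\left(-79,37 \right)} + S{\left(-1 \right)} = - \frac{3}{128} + 168 = \frac{21501}{128}$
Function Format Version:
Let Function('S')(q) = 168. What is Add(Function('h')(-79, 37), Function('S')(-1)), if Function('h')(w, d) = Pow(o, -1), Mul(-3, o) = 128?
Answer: Rational(21501, 128) ≈ 167.98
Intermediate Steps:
o = Rational(-128, 3) (o = Mul(Rational(-1, 3), 128) = Rational(-128, 3) ≈ -42.667)
Function('h')(w, d) = Rational(-3, 128) (Function('h')(w, d) = Pow(Rational(-128, 3), -1) = Rational(-3, 128))
Add(Function('h')(-79, 37), Function('S')(-1)) = Add(Rational(-3, 128), 168) = Rational(21501, 128)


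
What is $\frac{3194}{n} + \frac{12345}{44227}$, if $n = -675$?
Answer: $- \frac{132928163}{29853225} \approx -4.4527$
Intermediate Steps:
$\frac{3194}{n} + \frac{12345}{44227} = \frac{3194}{-675} + \frac{12345}{44227} = 3194 \left(- \frac{1}{675}\right) + 12345 \cdot \frac{1}{44227} = - \frac{3194}{675} + \frac{12345}{44227} = - \frac{132928163}{29853225}$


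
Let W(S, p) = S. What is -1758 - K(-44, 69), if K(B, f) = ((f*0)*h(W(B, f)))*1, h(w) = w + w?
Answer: -1758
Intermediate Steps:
h(w) = 2*w
K(B, f) = 0 (K(B, f) = ((f*0)*(2*B))*1 = (0*(2*B))*1 = 0*1 = 0)
-1758 - K(-44, 69) = -1758 - 1*0 = -1758 + 0 = -1758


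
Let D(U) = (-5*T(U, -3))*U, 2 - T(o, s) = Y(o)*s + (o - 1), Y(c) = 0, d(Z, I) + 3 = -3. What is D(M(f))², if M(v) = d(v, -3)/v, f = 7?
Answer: 656100/2401 ≈ 273.26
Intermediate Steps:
d(Z, I) = -6 (d(Z, I) = -3 - 3 = -6)
M(v) = -6/v
T(o, s) = 3 - o (T(o, s) = 2 - (0*s + (o - 1)) = 2 - (0 + (-1 + o)) = 2 - (-1 + o) = 2 + (1 - o) = 3 - o)
D(U) = U*(-15 + 5*U) (D(U) = (-5*(3 - U))*U = (-15 + 5*U)*U = U*(-15 + 5*U))
D(M(f))² = (5*(-6/7)*(-3 - 6/7))² = (5*(-6/7)*(-27/7))² = (810/49)² = 656100/2401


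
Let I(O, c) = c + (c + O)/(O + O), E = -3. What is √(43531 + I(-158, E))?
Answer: √1086645711/158 ≈ 208.63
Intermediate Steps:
I(O, c) = c + (O + c)/(2*O) (I(O, c) = c + (O + c)/((2*O)) = c + (O + c)*(1/(2*O)) = c + (O + c)/(2*O))
√(43531 + I(-158, E)) = √(43531 + (½ - 3 + (½)*(-3)/(-158))) = √(43531 + (½ - 3 + (½)*(-3)*(-1/158))) = √(43531 + (½ - 3 + 3/316)) = √(43531 - 787/316) = √(13755009/316) = √1086645711/158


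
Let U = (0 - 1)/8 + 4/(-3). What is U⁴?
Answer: 1500625/331776 ≈ 4.5230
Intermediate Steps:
U = -35/24 (U = -1*⅛ + 4*(-⅓) = -⅛ - 4/3 = -35/24 ≈ -1.4583)
U⁴ = (-35/24)⁴ = 1500625/331776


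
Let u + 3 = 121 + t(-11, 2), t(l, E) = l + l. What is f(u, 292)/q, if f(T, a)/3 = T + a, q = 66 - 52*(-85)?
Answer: 582/2243 ≈ 0.25947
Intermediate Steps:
t(l, E) = 2*l
q = 4486 (q = 66 + 4420 = 4486)
u = 96 (u = -3 + (121 + 2*(-11)) = -3 + (121 - 22) = -3 + 99 = 96)
f(T, a) = 3*T + 3*a (f(T, a) = 3*(T + a) = 3*T + 3*a)
f(u, 292)/q = (3*96 + 3*292)/4486 = (288 + 876)*(1/4486) = 1164*(1/4486) = 582/2243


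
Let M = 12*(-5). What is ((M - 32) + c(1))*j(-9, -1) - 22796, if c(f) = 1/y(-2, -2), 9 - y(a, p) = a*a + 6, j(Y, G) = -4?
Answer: -22424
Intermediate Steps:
y(a, p) = 3 - a**2 (y(a, p) = 9 - (a*a + 6) = 9 - (a**2 + 6) = 9 - (6 + a**2) = 9 + (-6 - a**2) = 3 - a**2)
M = -60
c(f) = -1 (c(f) = 1/(3 - 1*(-2)**2) = 1/(3 - 1*4) = 1/(3 - 4) = 1/(-1) = -1)
((M - 32) + c(1))*j(-9, -1) - 22796 = ((-60 - 32) - 1)*(-4) - 22796 = (-92 - 1)*(-4) - 22796 = -93*(-4) - 22796 = 372 - 22796 = -22424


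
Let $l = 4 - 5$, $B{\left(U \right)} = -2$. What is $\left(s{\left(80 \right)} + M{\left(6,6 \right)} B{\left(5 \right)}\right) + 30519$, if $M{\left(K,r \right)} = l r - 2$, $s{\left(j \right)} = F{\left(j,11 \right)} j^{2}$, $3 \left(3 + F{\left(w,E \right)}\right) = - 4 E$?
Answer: $- \frac{247595}{3} \approx -82532.0$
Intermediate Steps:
$l = -1$
$F{\left(w,E \right)} = -3 - \frac{4 E}{3}$ ($F{\left(w,E \right)} = -3 + \frac{\left(-4\right) E}{3} = -3 - \frac{4 E}{3}$)
$s{\left(j \right)} = - \frac{53 j^{2}}{3}$ ($s{\left(j \right)} = \left(-3 - \frac{44}{3}\right) j^{2} = - \frac{53 j^{2}}{3}$)
$M{\left(K,r \right)} = -2 - r$ ($M{\left(K,r \right)} = - r - 2 = -2 - r$)
$\left(s{\left(80 \right)} + M{\left(6,6 \right)} B{\left(5 \right)}\right) + 30519 = \left(- \frac{53 \cdot 80^{2}}{3} + \left(-2 - 6\right) \left(-2\right)\right) + 30519 = \left(\left(- \frac{53}{3}\right) 6400 + \left(-2 - 6\right) \left(-2\right)\right) + 30519 = \left(- \frac{339200}{3} - -16\right) + 30519 = \left(- \frac{339200}{3} + 16\right) + 30519 = - \frac{339152}{3} + 30519 = - \frac{247595}{3}$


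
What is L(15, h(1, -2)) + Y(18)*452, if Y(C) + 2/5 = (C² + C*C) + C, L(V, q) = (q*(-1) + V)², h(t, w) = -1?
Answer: 1505536/5 ≈ 3.0111e+5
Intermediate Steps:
L(V, q) = (V - q)² (L(V, q) = (-q + V)² = (V - q)²)
Y(C) = -⅖ + C + 2*C² (Y(C) = -⅖ + ((C² + C*C) + C) = -⅖ + ((C² + C²) + C) = -⅖ + (2*C² + C) = -⅖ + (C + 2*C²) = -⅖ + C + 2*C²)
L(15, h(1, -2)) + Y(18)*452 = (15 - 1*(-1))² + (-⅖ + 18 + 2*18²)*452 = (15 + 1)² + (-⅖ + 18 + 2*324)*452 = 16² + (-⅖ + 18 + 648)*452 = 256 + (3328/5)*452 = 256 + 1504256/5 = 1505536/5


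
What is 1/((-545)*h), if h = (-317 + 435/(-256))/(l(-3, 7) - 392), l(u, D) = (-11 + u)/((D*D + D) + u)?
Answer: -96768/42848009 ≈ -0.0022584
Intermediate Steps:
l(u, D) = (-11 + u)/(D + u + D²) (l(u, D) = (-11 + u)/((D² + D) + u) = (-11 + u)/((D + D²) + u) = (-11 + u)/(D + u + D²))
h = 393101/483840 (h = (-317 + 435/(-256))/((-11 - 3)/(7 - 3 + 7²) - 392) = (-317 + 435*(-1/256))/(-14/(7 - 3 + 49) - 392) = (-317 - 435/256)/(-14/53 - 392) = -81587/(256*((1/53)*(-14) - 392)) = -81587/(256*(-14/53 - 392)) = -81587/(256*(-20790/53)) = -81587/256*(-53/20790) = 393101/483840 ≈ 0.81246)
1/((-545)*h) = 1/((-545)*(393101/483840)) = -1/545*483840/393101 = -96768/42848009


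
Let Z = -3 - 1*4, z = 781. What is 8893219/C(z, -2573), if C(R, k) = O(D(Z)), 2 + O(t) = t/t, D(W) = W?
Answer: -8893219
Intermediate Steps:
Z = -7 (Z = -3 - 4 = -7)
O(t) = -1 (O(t) = -2 + t/t = -2 + 1 = -1)
C(R, k) = -1
8893219/C(z, -2573) = 8893219/(-1) = 8893219*(-1) = -8893219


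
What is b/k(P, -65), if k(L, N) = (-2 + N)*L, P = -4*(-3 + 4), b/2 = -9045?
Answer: -135/2 ≈ -67.500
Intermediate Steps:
b = -18090 (b = 2*(-9045) = -18090)
P = -4 (P = -4*1 = -4)
k(L, N) = L*(-2 + N)
b/k(P, -65) = -18090*(-1/(4*(-2 - 65))) = -18090/((-4*(-67))) = -18090/268 = -18090*1/268 = -135/2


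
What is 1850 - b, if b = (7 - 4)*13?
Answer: 1811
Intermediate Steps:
b = 39 (b = 3*13 = 39)
1850 - b = 1850 - 1*39 = 1850 - 39 = 1811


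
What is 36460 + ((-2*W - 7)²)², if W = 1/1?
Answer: 43021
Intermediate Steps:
W = 1
36460 + ((-2*W - 7)²)² = 36460 + ((-2*1 - 7)²)² = 36460 + ((-2 - 7)²)² = 36460 + ((-9)²)² = 36460 + 81² = 36460 + 6561 = 43021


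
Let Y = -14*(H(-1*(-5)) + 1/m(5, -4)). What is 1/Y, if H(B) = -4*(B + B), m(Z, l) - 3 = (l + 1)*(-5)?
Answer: 9/5033 ≈ 0.0017882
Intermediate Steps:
m(Z, l) = -2 - 5*l (m(Z, l) = 3 + (l + 1)*(-5) = 3 + (1 + l)*(-5) = 3 + (-5 - 5*l) = -2 - 5*l)
H(B) = -8*B
Y = 5033/9 (Y = -14*(-(-8)*(-5) + 1/(-2 - 5*(-4))) = -14*(-8*5 + 1/(-2 + 20)) = -14*(-40 + 1/18) = -14*(-719/18) = 5033/9 ≈ 559.22)
1/Y = 1/(5033/9) = 9/5033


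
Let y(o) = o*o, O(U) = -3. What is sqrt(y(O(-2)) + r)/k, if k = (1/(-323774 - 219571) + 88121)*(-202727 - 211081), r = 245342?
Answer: -4895*sqrt(245351)/178497030485632 ≈ -1.3584e-8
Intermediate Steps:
y(o) = o**2
k = -178497030485632/4895 (k = (1/(-543345) + 88121)*(-413808) = (-1/543345 + 88121)*(-413808) = (47880104744/543345)*(-413808) = -178497030485632/4895 ≈ -3.6465e+10)
sqrt(y(O(-2)) + r)/k = sqrt((-3)**2 + 245342)/(-178497030485632/4895) = sqrt(9 + 245342)*(-4895/178497030485632) = sqrt(245351)*(-4895/178497030485632) = -4895*sqrt(245351)/178497030485632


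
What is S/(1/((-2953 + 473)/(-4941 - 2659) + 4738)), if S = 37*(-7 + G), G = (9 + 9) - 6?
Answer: 16655217/19 ≈ 8.7659e+5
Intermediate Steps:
G = 12 (G = 18 - 6 = 12)
S = 185 (S = 37*(-7 + 12) = 37*5 = 185)
S/(1/((-2953 + 473)/(-4941 - 2659) + 4738)) = 185/(1/((-2953 + 473)/(-4941 - 2659) + 4738)) = 185/(1/(-2480/(-7600) + 4738)) = 185/(1/(-2480*(-1/7600) + 4738)) = 185/(1/(31/95 + 4738)) = 185/(1/(450141/95)) = 185/(95/450141) = 185*(450141/95) = 16655217/19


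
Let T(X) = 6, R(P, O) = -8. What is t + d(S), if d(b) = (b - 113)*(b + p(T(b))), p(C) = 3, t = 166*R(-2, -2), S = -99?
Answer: 19024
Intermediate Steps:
t = -1328 (t = 166*(-8) = -1328)
d(b) = (-113 + b)*(3 + b) (d(b) = (b - 113)*(b + 3) = (-113 + b)*(3 + b))
t + d(S) = -1328 + (-339 + (-99)² - 110*(-99)) = -1328 + (-339 + 9801 + 10890) = -1328 + 20352 = 19024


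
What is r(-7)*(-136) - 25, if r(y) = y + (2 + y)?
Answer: 1607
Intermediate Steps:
r(y) = 2 + 2*y
r(-7)*(-136) - 25 = (2 + 2*(-7))*(-136) - 25 = (2 - 14)*(-136) - 25 = -12*(-136) - 25 = 1632 - 25 = 1607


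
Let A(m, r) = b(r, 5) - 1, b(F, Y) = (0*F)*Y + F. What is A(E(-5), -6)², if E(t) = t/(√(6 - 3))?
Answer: 49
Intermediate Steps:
b(F, Y) = F (b(F, Y) = 0*Y + F = 0 + F = F)
E(t) = t*√3/3 (E(t) = t/(√3) = t*(√3/3) = t*√3/3)
A(m, r) = -1 + r (A(m, r) = r - 1 = -1 + r)
A(E(-5), -6)² = (-1 - 6)² = (-7)² = 49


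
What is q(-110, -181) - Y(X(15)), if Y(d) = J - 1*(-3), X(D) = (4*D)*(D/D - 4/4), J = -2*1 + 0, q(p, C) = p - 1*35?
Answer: -146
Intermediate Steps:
q(p, C) = -35 + p (q(p, C) = p - 35 = -35 + p)
J = -2 (J = -2 + 0 = -2)
X(D) = 0 (X(D) = (4*D)*(1 - 4*¼) = (4*D)*(1 - 1) = (4*D)*0 = 0)
Y(d) = 1 (Y(d) = -2 - 1*(-3) = -2 + 3 = 1)
q(-110, -181) - Y(X(15)) = (-35 - 110) - 1*1 = -145 - 1 = -146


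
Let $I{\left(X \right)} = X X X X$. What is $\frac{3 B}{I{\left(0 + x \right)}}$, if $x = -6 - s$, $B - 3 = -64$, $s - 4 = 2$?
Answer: $- \frac{61}{6912} \approx -0.0088252$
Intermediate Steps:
$s = 6$ ($s = 4 + 2 = 6$)
$B = -61$ ($B = 3 - 64 = -61$)
$x = -12$ ($x = -6 - 6 = -12$)
$I{\left(X \right)} = X^{4}$ ($I{\left(X \right)} = X^{2} X X = X^{3} X = X^{4}$)
$\frac{3 B}{I{\left(0 + x \right)}} = \frac{3 \left(-61\right)}{\left(0 - 12\right)^{4}} = - \frac{183}{\left(-12\right)^{4}} = - \frac{183}{20736} = \left(-183\right) \frac{1}{20736} = - \frac{61}{6912}$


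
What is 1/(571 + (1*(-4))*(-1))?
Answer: 1/575 ≈ 0.0017391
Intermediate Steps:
1/(571 + (1*(-4))*(-1)) = 1/(571 - 4*(-1)) = 1/(571 + 4) = 1/575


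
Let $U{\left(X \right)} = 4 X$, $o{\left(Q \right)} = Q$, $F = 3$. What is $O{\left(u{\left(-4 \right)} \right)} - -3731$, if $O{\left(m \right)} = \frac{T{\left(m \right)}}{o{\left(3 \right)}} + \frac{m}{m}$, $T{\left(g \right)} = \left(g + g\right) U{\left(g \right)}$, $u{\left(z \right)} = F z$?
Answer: $4116$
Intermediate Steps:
$u{\left(z \right)} = 3 z$
$T{\left(g \right)} = 8 g^{2}$ ($T{\left(g \right)} = \left(g + g\right) 4 g = 2 g 4 g = 8 g^{2}$)
$O{\left(m \right)} = 1 + \frac{8 m^{2}}{3}$ ($O{\left(m \right)} = \frac{8 m^{2}}{3} + \frac{m}{m} = 8 m^{2} \cdot \frac{1}{3} + 1 = \frac{8 m^{2}}{3} + 1 = 1 + \frac{8 m^{2}}{3}$)
$O{\left(u{\left(-4 \right)} \right)} - -3731 = \left(1 + \frac{8 \left(3 \left(-4\right)\right)^{2}}{3}\right) - -3731 = \left(1 + \frac{8 \left(-12\right)^{2}}{3}\right) + 3731 = \left(1 + \frac{8}{3} \cdot 144\right) + 3731 = \left(1 + 384\right) + 3731 = 385 + 3731 = 4116$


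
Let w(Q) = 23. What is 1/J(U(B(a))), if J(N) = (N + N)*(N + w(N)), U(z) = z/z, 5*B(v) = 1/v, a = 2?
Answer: 1/48 ≈ 0.020833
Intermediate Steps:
B(v) = 1/(5*v)
U(z) = 1
J(N) = 2*N*(23 + N) (J(N) = (N + N)*(N + 23) = (2*N)*(23 + N) = 2*N*(23 + N))
1/J(U(B(a))) = 1/(2*1*(23 + 1)) = 1/(2*1*24) = 1/48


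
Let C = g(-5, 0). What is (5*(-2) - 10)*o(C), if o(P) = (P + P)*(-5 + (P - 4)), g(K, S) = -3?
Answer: -1440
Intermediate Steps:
C = -3
o(P) = 2*P*(-9 + P) (o(P) = (2*P)*(-5 + (-4 + P)) = (2*P)*(-9 + P) = 2*P*(-9 + P))
(5*(-2) - 10)*o(C) = (5*(-2) - 10)*(2*(-3)*(-9 - 3)) = (-10 - 10)*(2*(-3)*(-12)) = -20*72 = -1440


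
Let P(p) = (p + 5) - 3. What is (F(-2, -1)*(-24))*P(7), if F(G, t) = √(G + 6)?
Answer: -432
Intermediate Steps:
F(G, t) = √(6 + G)
P(p) = 2 + p (P(p) = (5 + p) - 3 = 2 + p)
(F(-2, -1)*(-24))*P(7) = (√(6 - 2)*(-24))*(2 + 7) = (√4*(-24))*9 = (2*(-24))*9 = -48*9 = -432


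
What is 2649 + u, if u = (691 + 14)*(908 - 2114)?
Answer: -847581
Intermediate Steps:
u = -850230 (u = 705*(-1206) = -850230)
2649 + u = 2649 - 850230 = -847581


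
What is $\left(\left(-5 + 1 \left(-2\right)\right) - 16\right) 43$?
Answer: $-989$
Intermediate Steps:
$\left(\left(-5 + 1 \left(-2\right)\right) - 16\right) 43 = \left(\left(-5 - 2\right) - 16\right) 43 = \left(-7 - 16\right) 43 = \left(-23\right) 43 = -989$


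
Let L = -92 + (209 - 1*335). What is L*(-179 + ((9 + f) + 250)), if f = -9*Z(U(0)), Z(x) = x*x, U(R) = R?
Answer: -17440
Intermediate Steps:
Z(x) = x**2
f = 0 (f = -9*0**2 = -9*0 = 0)
L = -218 (L = -92 + (209 - 335) = -92 - 126 = -218)
L*(-179 + ((9 + f) + 250)) = -218*(-179 + ((9 + 0) + 250)) = -218*(-179 + (9 + 250)) = -218*(-179 + 259) = -218*80 = -17440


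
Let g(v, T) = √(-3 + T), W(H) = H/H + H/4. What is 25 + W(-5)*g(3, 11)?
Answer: 25 - √2/2 ≈ 24.293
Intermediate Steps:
W(H) = 1 + H/4 (W(H) = 1 + H*(¼) = 1 + H/4)
25 + W(-5)*g(3, 11) = 25 + (1 + (¼)*(-5))*√(-3 + 11) = 25 + (1 - 5/4)*√8 = 25 - √2/2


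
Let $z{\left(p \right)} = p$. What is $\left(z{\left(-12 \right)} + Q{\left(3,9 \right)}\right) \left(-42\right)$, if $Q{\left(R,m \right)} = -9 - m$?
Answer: $1260$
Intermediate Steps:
$\left(z{\left(-12 \right)} + Q{\left(3,9 \right)}\right) \left(-42\right) = \left(-12 - 18\right) \left(-42\right) = \left(-30\right) \left(-42\right) = 1260$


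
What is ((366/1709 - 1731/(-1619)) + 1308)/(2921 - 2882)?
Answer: 1207539367/35969323 ≈ 33.571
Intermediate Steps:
((366/1709 - 1731/(-1619)) + 1308)/(2921 - 2882) = ((366*(1/1709) - 1731*(-1/1619)) + 1308)/39 = ((366/1709 + 1731/1619) + 1308)*(1/39) = (3550833/2766871 + 1308)*(1/39) = (3622618101/2766871)*(1/39) = 1207539367/35969323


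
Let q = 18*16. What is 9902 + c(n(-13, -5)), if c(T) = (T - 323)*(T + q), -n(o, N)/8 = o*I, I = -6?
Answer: 328094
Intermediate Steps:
q = 288
n(o, N) = 48*o (n(o, N) = -8*o*(-6) = -(-48)*o = 48*o)
c(T) = (-323 + T)*(288 + T) (c(T) = (T - 323)*(T + 288) = (-323 + T)*(288 + T))
9902 + c(n(-13, -5)) = 9902 + (-93024 + (48*(-13))² - 1680*(-13)) = 9902 + (-93024 + (-624)² - 35*(-624)) = 9902 + (-93024 + 389376 + 21840) = 9902 + 318192 = 328094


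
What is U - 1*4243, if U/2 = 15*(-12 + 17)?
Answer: -4093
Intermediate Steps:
U = 150 (U = 2*(15*(-12 + 17)) = 2*(15*5) = 2*75 = 150)
U - 1*4243 = 150 - 1*4243 = 150 - 4243 = -4093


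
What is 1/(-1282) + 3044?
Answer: 3902407/1282 ≈ 3044.0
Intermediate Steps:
1/(-1282) + 3044 = -1/1282 + 3044 = 3902407/1282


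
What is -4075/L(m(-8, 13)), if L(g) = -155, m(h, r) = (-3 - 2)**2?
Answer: 815/31 ≈ 26.290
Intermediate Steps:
m(h, r) = 25 (m(h, r) = (-5)**2 = 25)
-4075/L(m(-8, 13)) = -4075/(-155) = -4075*(-1/155) = 815/31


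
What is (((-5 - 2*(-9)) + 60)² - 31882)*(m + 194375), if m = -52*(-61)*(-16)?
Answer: -3813621519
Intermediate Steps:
m = -50752 (m = 3172*(-16) = -50752)
(((-5 - 2*(-9)) + 60)² - 31882)*(m + 194375) = (((-5 - 2*(-9)) + 60)² - 31882)*(-50752 + 194375) = (((-5 + 18) + 60)² - 31882)*143623 = ((13 + 60)² - 31882)*143623 = (73² - 31882)*143623 = (5329 - 31882)*143623 = -26553*143623 = -3813621519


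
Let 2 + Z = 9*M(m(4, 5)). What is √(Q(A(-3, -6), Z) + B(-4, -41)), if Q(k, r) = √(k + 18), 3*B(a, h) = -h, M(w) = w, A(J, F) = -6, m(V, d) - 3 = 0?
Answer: √(123 + 18*√3)/3 ≈ 4.1389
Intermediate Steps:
m(V, d) = 3 (m(V, d) = 3 + 0 = 3)
B(a, h) = -h/3 (B(a, h) = (-h)/3 = -h/3)
Z = 25 (Z = -2 + 9*3 = -2 + 27 = 25)
Q(k, r) = √(18 + k)
√(Q(A(-3, -6), Z) + B(-4, -41)) = √(√(18 - 6) - ⅓*(-41)) = √(√12 + 41/3) = √(2*√3 + 41/3) = √(41/3 + 2*√3)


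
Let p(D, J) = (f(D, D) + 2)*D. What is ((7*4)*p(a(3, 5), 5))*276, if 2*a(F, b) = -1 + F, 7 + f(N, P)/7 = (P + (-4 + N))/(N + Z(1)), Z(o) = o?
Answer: -417312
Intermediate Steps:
f(N, P) = -49 + 7*(-4 + N + P)/(1 + N) (f(N, P) = -49 + 7*((P + (-4 + N))/(N + 1)) = -49 + 7*((-4 + N + P)/(1 + N)) = -49 + 7*(-4 + N + P)/(1 + N))
a(F, b) = -½ + F/2 (a(F, b) = (-1 + F)/2 = -½ + F/2)
p(D, J) = D*(2 + 7*(-11 - 5*D)/(1 + D)) (p(D, J) = (7*(-11 + D - 6*D)/(1 + D) + 2)*D = (7*(-11 - 5*D)/(1 + D) + 2)*D = (2 + 7*(-11 - 5*D)/(1 + D))*D = D*(2 + 7*(-11 - 5*D)/(1 + D)))
((7*4)*p(a(3, 5), 5))*276 = ((7*4)*(3*(-½ + (½)*3)*(-25 - 11*(-½ + (½)*3))/(1 + (-½ + (½)*3))))*276 = (28*(3*(-½ + 3/2)*(-25 - 11*(-½ + 3/2))/(1 + (-½ + 3/2))))*276 = (28*(3*1*(-25 - 11*1)/(1 + 1)))*276 = (28*(3*1*(-25 - 11)/2))*276 = (28*(3*1*(½)*(-36)))*276 = (28*(-54))*276 = -1512*276 = -417312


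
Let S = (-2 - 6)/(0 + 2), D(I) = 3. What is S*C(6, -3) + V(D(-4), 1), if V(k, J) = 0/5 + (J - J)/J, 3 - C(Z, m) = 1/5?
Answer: -56/5 ≈ -11.200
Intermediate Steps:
C(Z, m) = 14/5 (C(Z, m) = 3 - 1/5 = 3 - 1*⅕ = 3 - ⅕ = 14/5)
S = -4 (S = -8/2 = -8*½ = -4)
V(k, J) = 0 (V(k, J) = 0*(⅕) + 0/J = 0 + 0 = 0)
S*C(6, -3) + V(D(-4), 1) = -4*14/5 + 0 = -56/5 + 0 = -56/5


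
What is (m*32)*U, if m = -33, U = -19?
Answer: 20064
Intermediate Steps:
(m*32)*U = -33*32*(-19) = -1056*(-19) = 20064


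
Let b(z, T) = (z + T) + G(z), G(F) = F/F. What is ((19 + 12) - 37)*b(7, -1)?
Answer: -42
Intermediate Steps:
G(F) = 1
b(z, T) = 1 + T + z (b(z, T) = (z + T) + 1 = (T + z) + 1 = 1 + T + z)
((19 + 12) - 37)*b(7, -1) = ((19 + 12) - 37)*(1 - 1 + 7) = (31 - 37)*7 = -6*7 = -42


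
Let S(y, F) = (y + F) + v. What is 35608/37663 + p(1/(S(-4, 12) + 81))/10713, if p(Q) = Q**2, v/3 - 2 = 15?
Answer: 7476782716063/7908280892400 ≈ 0.94544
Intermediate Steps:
v = 51 (v = 6 + 3*15 = 6 + 45 = 51)
S(y, F) = 51 + F + y (S(y, F) = (y + F) + 51 = (F + y) + 51 = 51 + F + y)
35608/37663 + p(1/(S(-4, 12) + 81))/10713 = 35608/37663 + (1/((51 + 12 - 4) + 81))**2/10713 = 35608*(1/37663) + (1/(59 + 81))**2*(1/10713) = 35608/37663 + (1/140)**2*(1/10713) = 35608/37663 + (1/19600)*(1/10713) = 35608/37663 + 1/209974800 = 7476782716063/7908280892400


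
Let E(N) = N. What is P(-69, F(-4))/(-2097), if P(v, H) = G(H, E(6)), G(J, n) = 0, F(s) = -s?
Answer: 0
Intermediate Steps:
P(v, H) = 0
P(-69, F(-4))/(-2097) = 0/(-2097) = 0*(-1/2097) = 0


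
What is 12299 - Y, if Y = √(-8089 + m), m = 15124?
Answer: 12299 - √7035 ≈ 12215.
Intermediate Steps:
Y = √7035 (Y = √(-8089 + 15124) = √7035 ≈ 83.875)
12299 - Y = 12299 - √7035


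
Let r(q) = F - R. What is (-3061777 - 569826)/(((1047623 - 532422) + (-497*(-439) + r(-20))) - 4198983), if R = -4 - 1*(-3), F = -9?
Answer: 3631603/3465607 ≈ 1.0479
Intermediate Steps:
R = -1 (R = -4 + 3 = -1)
r(q) = -8 (r(q) = -9 - 1*(-1) = -9 + 1 = -8)
(-3061777 - 569826)/(((1047623 - 532422) + (-497*(-439) + r(-20))) - 4198983) = (-3061777 - 569826)/(((1047623 - 532422) + (-497*(-439) - 8)) - 4198983) = -3631603/((515201 + (218183 - 8)) - 4198983) = -3631603/((515201 + 218175) - 4198983) = -3631603/(733376 - 4198983) = -3631603/(-3465607) = -3631603*(-1/3465607) = 3631603/3465607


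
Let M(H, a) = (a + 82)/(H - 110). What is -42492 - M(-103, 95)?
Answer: -3016873/71 ≈ -42491.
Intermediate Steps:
M(H, a) = (82 + a)/(-110 + H)
-42492 - M(-103, 95) = -42492 - (82 + 95)/(-110 - 103) = -42492 - 177/(-213) = -42492 - (-1)*177/213 = -42492 - 1*(-59/71) = -42492 + 59/71 = -3016873/71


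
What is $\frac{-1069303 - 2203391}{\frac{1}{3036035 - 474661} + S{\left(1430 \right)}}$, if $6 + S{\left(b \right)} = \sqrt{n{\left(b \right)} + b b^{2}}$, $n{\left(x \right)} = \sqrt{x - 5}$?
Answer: $- \frac{3272694}{- \frac{15368243}{2561374} + \sqrt{2924207000 + 5 \sqrt{57}}} \approx -60.527$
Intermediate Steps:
$n{\left(x \right)} = \sqrt{-5 + x}$
$S{\left(b \right)} = -6 + \sqrt{b^{3} + \sqrt{-5 + b}}$ ($S{\left(b \right)} = -6 + \sqrt{\sqrt{-5 + b} + b b^{2}} = -6 + \sqrt{\sqrt{-5 + b} + b^{3}} = -6 + \sqrt{b^{3} + \sqrt{-5 + b}}$)
$\frac{-1069303 - 2203391}{\frac{1}{3036035 - 474661} + S{\left(1430 \right)}} = \frac{-1069303 - 2203391}{\frac{1}{3036035 - 474661} - \left(6 - \sqrt{1430^{3} + \sqrt{-5 + 1430}}\right)} = - \frac{3272694}{\frac{1}{2561374} - \left(6 - \sqrt{2924207000 + \sqrt{1425}}\right)} = - \frac{3272694}{\frac{1}{2561374} - \left(6 - \sqrt{2924207000 + 5 \sqrt{57}}\right)} = - \frac{3272694}{- \frac{15368243}{2561374} + \sqrt{2924207000 + 5 \sqrt{57}}}$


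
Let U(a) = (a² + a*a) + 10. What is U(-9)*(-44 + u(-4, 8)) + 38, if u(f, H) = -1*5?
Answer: -8390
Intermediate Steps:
u(f, H) = -5
U(a) = 10 + 2*a² (U(a) = (a² + a²) + 10 = 2*a² + 10 = 10 + 2*a²)
U(-9)*(-44 + u(-4, 8)) + 38 = (10 + 2*(-9)²)*(-44 - 5) + 38 = (10 + 2*81)*(-49) + 38 = (10 + 162)*(-49) + 38 = 172*(-49) + 38 = -8428 + 38 = -8390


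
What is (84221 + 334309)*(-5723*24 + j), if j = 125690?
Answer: -4880896860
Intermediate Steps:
(84221 + 334309)*(-5723*24 + j) = (84221 + 334309)*(-5723*24 + 125690) = 418530*(-137352 + 125690) = 418530*(-11662) = -4880896860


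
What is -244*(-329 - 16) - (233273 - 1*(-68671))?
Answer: -217764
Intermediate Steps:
-244*(-329 - 16) - (233273 - 1*(-68671)) = -244*(-345) - (233273 + 68671) = 84180 - 1*301944 = 84180 - 301944 = -217764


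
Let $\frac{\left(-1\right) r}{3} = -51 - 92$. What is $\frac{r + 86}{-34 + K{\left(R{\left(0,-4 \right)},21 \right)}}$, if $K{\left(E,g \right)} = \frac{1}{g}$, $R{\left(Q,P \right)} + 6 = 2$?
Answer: $- \frac{10815}{713} \approx -15.168$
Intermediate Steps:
$R{\left(Q,P \right)} = -4$ ($R{\left(Q,P \right)} = -6 + 2 = -4$)
$r = 429$ ($r = - 3 \left(-51 - 92\right) = \left(-3\right) \left(-143\right) = 429$)
$\frac{r + 86}{-34 + K{\left(R{\left(0,-4 \right)},21 \right)}} = \frac{429 + 86}{-34 + \frac{1}{21}} = \frac{515}{-34 + \frac{1}{21}} = \frac{515}{- \frac{713}{21}} = 515 \left(- \frac{21}{713}\right) = - \frac{10815}{713}$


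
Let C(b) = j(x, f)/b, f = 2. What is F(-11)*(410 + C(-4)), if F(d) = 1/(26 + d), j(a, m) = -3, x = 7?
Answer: 1643/60 ≈ 27.383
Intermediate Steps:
C(b) = -3/b
F(-11)*(410 + C(-4)) = (410 - 3/(-4))/(26 - 11) = (410 - 3*(-¼))/15 = (410 + ¾)/15 = (1/15)*(1643/4) = 1643/60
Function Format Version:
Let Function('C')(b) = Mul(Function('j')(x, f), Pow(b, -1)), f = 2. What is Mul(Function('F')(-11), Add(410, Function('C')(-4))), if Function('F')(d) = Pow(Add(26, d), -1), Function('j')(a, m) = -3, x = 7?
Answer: Rational(1643, 60) ≈ 27.383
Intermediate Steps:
Function('C')(b) = Mul(-3, Pow(b, -1))
Mul(Function('F')(-11), Add(410, Function('C')(-4))) = Mul(Pow(Add(26, -11), -1), Add(410, Mul(-3, Pow(-4, -1)))) = Mul(Pow(15, -1), Add(410, Mul(-3, Rational(-1, 4)))) = Mul(Rational(1, 15), Add(410, Rational(3, 4))) = Mul(Rational(1, 15), Rational(1643, 4)) = Rational(1643, 60)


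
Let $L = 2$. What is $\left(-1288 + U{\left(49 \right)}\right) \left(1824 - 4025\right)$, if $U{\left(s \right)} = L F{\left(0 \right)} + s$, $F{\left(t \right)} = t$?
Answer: $2727039$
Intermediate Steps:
$U{\left(s \right)} = s$ ($U{\left(s \right)} = 2 \cdot 0 + s = 0 + s = s$)
$\left(-1288 + U{\left(49 \right)}\right) \left(1824 - 4025\right) = \left(-1288 + 49\right) \left(1824 - 4025\right) = \left(-1239\right) \left(-2201\right) = 2727039$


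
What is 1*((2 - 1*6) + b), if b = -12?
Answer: -16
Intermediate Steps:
1*((2 - 1*6) + b) = 1*((2 - 1*6) - 12) = 1*((2 - 6) - 12) = 1*(-4 - 12) = 1*(-16) = -16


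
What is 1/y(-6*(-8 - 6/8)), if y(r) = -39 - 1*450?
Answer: -1/489 ≈ -0.0020450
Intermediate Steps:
y(r) = -489 (y(r) = -39 - 450 = -489)
1/y(-6*(-8 - 6/8)) = 1/(-489) = -1/489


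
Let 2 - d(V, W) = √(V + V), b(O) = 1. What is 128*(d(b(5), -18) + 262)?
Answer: 33792 - 128*√2 ≈ 33611.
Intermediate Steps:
d(V, W) = 2 - √2*√V (d(V, W) = 2 - √(V + V) = 2 - √(2*V) = 2 - √2*√V)
128*(d(b(5), -18) + 262) = 128*((2 - √2*√1) + 262) = 128*((2 - 1*√2*1) + 262) = 128*((2 - √2) + 262) = 128*(264 - √2) = 33792 - 128*√2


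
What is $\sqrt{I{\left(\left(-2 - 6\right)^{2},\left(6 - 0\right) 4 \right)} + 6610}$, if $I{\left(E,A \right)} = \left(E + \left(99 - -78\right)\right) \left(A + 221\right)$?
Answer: $3 \sqrt{7295} \approx 256.23$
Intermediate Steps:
$I{\left(E,A \right)} = \left(177 + E\right) \left(221 + A\right)$ ($I{\left(E,A \right)} = \left(E + \left(99 + 78\right)\right) \left(221 + A\right) = \left(E + 177\right) \left(221 + A\right) = \left(177 + E\right) \left(221 + A\right)$)
$\sqrt{I{\left(\left(-2 - 6\right)^{2},\left(6 - 0\right) 4 \right)} + 6610} = \sqrt{\left(39117 + 177 \left(6 - 0\right) 4 + 221 \left(-2 - 6\right)^{2} + \left(6 - 0\right) 4 \left(-2 - 6\right)^{2}\right) + 6610} = \sqrt{\left(39117 + 177 \left(6 + 0\right) 4 + 221 \left(-8\right)^{2} + \left(6 + 0\right) 4 \left(-8\right)^{2}\right) + 6610} = \sqrt{\left(39117 + 177 \cdot 6 \cdot 4 + 221 \cdot 64 + 6 \cdot 4 \cdot 64\right) + 6610} = \sqrt{\left(39117 + 177 \cdot 24 + 14144 + 24 \cdot 64\right) + 6610} = \sqrt{\left(39117 + 4248 + 14144 + 1536\right) + 6610} = \sqrt{59045 + 6610} = \sqrt{65655} = 3 \sqrt{7295}$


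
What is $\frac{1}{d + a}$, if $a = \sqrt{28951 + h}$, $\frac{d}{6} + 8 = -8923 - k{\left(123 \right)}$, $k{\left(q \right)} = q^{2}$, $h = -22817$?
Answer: $- \frac{72180}{10419901733} - \frac{\sqrt{6134}}{20839803466} \approx -6.9309 \cdot 10^{-6}$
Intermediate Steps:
$d = -144360$ ($d = -48 + 6 \left(-8923 - 123^{2}\right) = -48 + 6 \left(-8923 - 15129\right) = -48 + 6 \left(-24052\right) = -48 - 144312 = -144360$)
$a = \sqrt{6134}$ ($a = \sqrt{28951 - 22817} = \sqrt{6134} \approx 78.32$)
$\frac{1}{d + a} = \frac{1}{-144360 + \sqrt{6134}}$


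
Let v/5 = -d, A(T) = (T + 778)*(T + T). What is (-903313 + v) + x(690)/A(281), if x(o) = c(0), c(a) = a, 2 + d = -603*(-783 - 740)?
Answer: -5495148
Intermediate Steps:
d = 918367 (d = -2 - 603*(-783 - 740) = -2 - 603*(-1523) = -2 + 918369 = 918367)
x(o) = 0
A(T) = 2*T*(778 + T) (A(T) = (778 + T)*(2*T) = 2*T*(778 + T))
v = -4591835 (v = 5*(-1*918367) = 5*(-918367) = -4591835)
(-903313 + v) + x(690)/A(281) = (-903313 - 4591835) + 0/((2*281*(778 + 281))) = -5495148 + 0/((2*281*1059)) = -5495148 + 0/595158 = -5495148 + 0*(1/595158) = -5495148 + 0 = -5495148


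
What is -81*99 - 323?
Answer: -8342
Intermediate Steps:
-81*99 - 323 = -8019 - 323 = -8342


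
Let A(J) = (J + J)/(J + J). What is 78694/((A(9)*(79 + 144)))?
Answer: 78694/223 ≈ 352.89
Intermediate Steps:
A(J) = 1 (A(J) = (2*J)/((2*J)) = (2*J)*(1/(2*J)) = 1)
78694/((A(9)*(79 + 144))) = 78694/((1*(79 + 144))) = 78694/((1*223)) = 78694/223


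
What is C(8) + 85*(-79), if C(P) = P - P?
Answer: -6715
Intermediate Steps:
C(P) = 0
C(8) + 85*(-79) = 0 + 85*(-79) = 0 - 6715 = -6715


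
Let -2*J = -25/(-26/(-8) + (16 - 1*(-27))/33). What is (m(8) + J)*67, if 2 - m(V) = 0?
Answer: 191084/601 ≈ 317.94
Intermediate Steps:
m(V) = 2 (m(V) = 2 - 1*0 = 2 + 0 = 2)
J = 1650/601 (J = -(-25)/(2*(-26/(-8) + (16 - 1*(-27))/33)) = -(-25)/(2*(-26*(-⅛) + (16 + 27)*(1/33))) = -(-25)/(2*(13/4 + 43*(1/33))) = -(-25)/(2*(13/4 + 43/33)) = -(-25)/(2*601/132) = -(-25)*132/(2*601) = -½*(-3300/601) = 1650/601 ≈ 2.7454)
(m(8) + J)*67 = (2 + 1650/601)*67 = (2852/601)*67 = 191084/601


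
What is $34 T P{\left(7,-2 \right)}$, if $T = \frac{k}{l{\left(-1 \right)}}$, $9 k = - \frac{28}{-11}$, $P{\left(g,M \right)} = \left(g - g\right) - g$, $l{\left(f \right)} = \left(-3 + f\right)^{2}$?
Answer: $- \frac{833}{198} \approx -4.2071$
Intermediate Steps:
$P{\left(g,M \right)} = - g$ ($P{\left(g,M \right)} = 0 - g = - g$)
$k = \frac{28}{99}$ ($k = \frac{\left(-28\right) \frac{1}{-11}}{9} = \frac{\left(-28\right) \left(- \frac{1}{11}\right)}{9} = \frac{1}{9} \cdot \frac{28}{11} = \frac{28}{99} \approx 0.28283$)
$T = \frac{7}{396}$ ($T = \frac{28}{99 \left(-3 - 1\right)^{2}} = \frac{28}{99 \left(-4\right)^{2}} = \frac{28}{99 \cdot 16} = \frac{28}{99} \cdot \frac{1}{16} = \frac{7}{396} \approx 0.017677$)
$34 T P{\left(7,-2 \right)} = 34 \cdot \frac{7}{396} \left(\left(-1\right) 7\right) = \frac{119}{198} \left(-7\right) = - \frac{833}{198}$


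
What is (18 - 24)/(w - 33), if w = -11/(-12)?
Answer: 72/385 ≈ 0.18701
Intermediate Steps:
w = 11/12 (w = -11*(-1/12) = 11/12 ≈ 0.91667)
(18 - 24)/(w - 33) = (18 - 24)/(11/12 - 33) = -6/(-385/12) = -6*(-12/385) = 72/385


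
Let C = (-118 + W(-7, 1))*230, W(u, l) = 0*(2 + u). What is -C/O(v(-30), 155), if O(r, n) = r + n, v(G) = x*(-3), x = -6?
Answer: 27140/173 ≈ 156.88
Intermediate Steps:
W(u, l) = 0
v(G) = 18 (v(G) = -6*(-3) = 18)
O(r, n) = n + r
C = -27140 (C = (-118 + 0)*230 = -118*230 = -27140)
-C/O(v(-30), 155) = -(-27140)/(155 + 18) = -(-27140)/173 = -1*(-27140/173) = 27140/173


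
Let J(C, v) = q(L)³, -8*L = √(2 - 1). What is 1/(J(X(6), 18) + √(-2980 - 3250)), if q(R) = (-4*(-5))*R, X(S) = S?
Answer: -200/82869 - 64*I*√6230/414345 ≈ -0.0024134 - 0.012192*I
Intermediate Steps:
L = -⅛ (L = -√(2 - 1)/8 = -√1/8 = -⅛*1 = -⅛ ≈ -0.12500)
q(R) = 20*R
J(C, v) = -125/8 (J(C, v) = (20*(-⅛))³ = (-5/2)³ = -125/8)
1/(J(X(6), 18) + √(-2980 - 3250)) = 1/(-125/8 + √(-2980 - 3250)) = 1/(-125/8 + √(-6230)) = 1/(-125/8 + I*√6230)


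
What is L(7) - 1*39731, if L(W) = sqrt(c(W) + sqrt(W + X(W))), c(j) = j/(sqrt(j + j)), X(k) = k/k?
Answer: -39731 + 2**(3/4)*sqrt(4 + sqrt(7))/2 ≈ -39729.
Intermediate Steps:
X(k) = 1
c(j) = sqrt(2)*sqrt(j)/2 (c(j) = j/(sqrt(2*j)) = j/((sqrt(2)*sqrt(j))) = j*(sqrt(2)/(2*sqrt(j))) = sqrt(2)*sqrt(j)/2)
L(W) = sqrt(sqrt(1 + W) + sqrt(2)*sqrt(W)/2) (L(W) = sqrt(sqrt(2)*sqrt(W)/2 + sqrt(W + 1)) = sqrt(sqrt(2)*sqrt(W)/2 + sqrt(1 + W)) = sqrt(sqrt(1 + W) + sqrt(2)*sqrt(W)/2))
L(7) - 1*39731 = sqrt(4*sqrt(1 + 7) + 2*sqrt(2)*sqrt(7))/2 - 1*39731 = sqrt(4*sqrt(8) + 2*sqrt(14))/2 - 39731 = sqrt(4*(2*sqrt(2)) + 2*sqrt(14))/2 - 39731 = sqrt(8*sqrt(2) + 2*sqrt(14))/2 - 39731 = sqrt(2*sqrt(14) + 8*sqrt(2))/2 - 39731 = -39731 + sqrt(2*sqrt(14) + 8*sqrt(2))/2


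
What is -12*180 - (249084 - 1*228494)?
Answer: -22750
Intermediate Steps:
-12*180 - (249084 - 1*228494) = -2160 - (249084 - 228494) = -2160 - 1*20590 = -2160 - 20590 = -22750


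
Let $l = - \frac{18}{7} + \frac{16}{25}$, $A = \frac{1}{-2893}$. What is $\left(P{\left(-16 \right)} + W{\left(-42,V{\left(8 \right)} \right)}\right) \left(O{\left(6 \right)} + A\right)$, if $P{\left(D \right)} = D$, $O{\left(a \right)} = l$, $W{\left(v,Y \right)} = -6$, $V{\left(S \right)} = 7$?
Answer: $\frac{1956018}{46025} \approx 42.499$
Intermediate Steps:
$A = - \frac{1}{2893} \approx -0.00034566$
$l = - \frac{338}{175}$ ($l = \left(-18\right) \frac{1}{7} + 16 \cdot \frac{1}{25} = - \frac{18}{7} + \frac{16}{25} = - \frac{338}{175} \approx -1.9314$)
$O{\left(a \right)} = - \frac{338}{175}$
$\left(P{\left(-16 \right)} + W{\left(-42,V{\left(8 \right)} \right)}\right) \left(O{\left(6 \right)} + A\right) = \left(-16 - 6\right) \left(- \frac{338}{175} - \frac{1}{2893}\right) = \left(-22\right) \left(- \frac{978009}{506275}\right) = \frac{1956018}{46025}$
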